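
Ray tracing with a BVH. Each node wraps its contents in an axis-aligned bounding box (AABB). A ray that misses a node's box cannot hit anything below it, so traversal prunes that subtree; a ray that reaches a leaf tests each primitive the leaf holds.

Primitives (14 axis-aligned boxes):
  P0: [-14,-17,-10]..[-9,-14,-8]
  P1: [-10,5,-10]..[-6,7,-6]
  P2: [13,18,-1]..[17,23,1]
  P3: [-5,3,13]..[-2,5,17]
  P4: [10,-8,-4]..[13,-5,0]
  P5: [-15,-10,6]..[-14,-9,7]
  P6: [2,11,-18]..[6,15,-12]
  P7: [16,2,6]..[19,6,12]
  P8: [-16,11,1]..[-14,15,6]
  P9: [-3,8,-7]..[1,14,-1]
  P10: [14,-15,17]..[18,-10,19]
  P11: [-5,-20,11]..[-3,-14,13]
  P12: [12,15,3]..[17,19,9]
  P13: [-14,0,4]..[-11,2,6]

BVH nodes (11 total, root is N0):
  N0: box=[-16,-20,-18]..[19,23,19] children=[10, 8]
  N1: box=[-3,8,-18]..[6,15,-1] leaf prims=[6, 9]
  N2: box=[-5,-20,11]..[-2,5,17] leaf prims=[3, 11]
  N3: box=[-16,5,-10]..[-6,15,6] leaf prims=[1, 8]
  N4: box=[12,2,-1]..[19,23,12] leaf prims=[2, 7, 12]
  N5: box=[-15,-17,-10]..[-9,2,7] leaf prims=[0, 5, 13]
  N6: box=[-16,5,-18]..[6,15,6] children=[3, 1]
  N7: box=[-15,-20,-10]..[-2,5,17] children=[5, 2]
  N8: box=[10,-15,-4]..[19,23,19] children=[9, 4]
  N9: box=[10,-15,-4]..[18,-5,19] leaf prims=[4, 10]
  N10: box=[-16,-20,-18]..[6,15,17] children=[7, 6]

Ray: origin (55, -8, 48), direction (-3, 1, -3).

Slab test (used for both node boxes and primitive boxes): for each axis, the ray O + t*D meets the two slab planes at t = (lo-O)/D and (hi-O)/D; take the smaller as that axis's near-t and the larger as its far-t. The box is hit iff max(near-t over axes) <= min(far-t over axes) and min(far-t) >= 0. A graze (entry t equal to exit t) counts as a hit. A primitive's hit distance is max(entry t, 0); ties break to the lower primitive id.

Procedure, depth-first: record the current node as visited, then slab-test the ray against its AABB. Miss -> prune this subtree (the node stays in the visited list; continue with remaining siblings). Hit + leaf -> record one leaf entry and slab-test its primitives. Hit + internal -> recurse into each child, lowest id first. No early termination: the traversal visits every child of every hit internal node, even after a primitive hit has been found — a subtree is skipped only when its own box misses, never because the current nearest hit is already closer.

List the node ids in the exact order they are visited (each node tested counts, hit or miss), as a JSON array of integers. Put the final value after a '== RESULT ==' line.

Walk:
N0 x:[12,71/3] y:[-12,31] z:[29/3,22] -> hit [12,22], descend [8, 10]
  N8 x:[12,15] y:[-7,31] z:[29/3,52/3] -> hit [12,15], descend [4, 9]
    N4 x:[12,43/3] y:[10,31] z:[12,49/3] -> hit [12,43/3] leaf, test {P2(miss), P7@t=12, P12(miss)}
    N9 x:[37/3,15] y:[-7,3] z:[29/3,52/3] -> miss, prune
  N10 x:[49/3,71/3] y:[-12,23] z:[31/3,22] -> hit [49/3,22], descend [6, 7]
    N6 x:[49/3,71/3] y:[13,23] z:[14,22] -> hit [49/3,22], descend [1, 3]
      N1 x:[49/3,58/3] y:[16,23] z:[49/3,22] -> hit [49/3,58/3] leaf, test {P6(miss), P9@t=18}
      N3 x:[61/3,71/3] y:[13,23] z:[14,58/3] -> miss, prune
    N7 x:[19,70/3] y:[-12,13] z:[31/3,58/3] -> miss, prune

9 AABB tests over nodes [0, 8, 4, 9, 10, 6, 1, 3, 7]; 2 leaves entered; closest P7.

== RESULT ==
[0, 8, 4, 9, 10, 6, 1, 3, 7]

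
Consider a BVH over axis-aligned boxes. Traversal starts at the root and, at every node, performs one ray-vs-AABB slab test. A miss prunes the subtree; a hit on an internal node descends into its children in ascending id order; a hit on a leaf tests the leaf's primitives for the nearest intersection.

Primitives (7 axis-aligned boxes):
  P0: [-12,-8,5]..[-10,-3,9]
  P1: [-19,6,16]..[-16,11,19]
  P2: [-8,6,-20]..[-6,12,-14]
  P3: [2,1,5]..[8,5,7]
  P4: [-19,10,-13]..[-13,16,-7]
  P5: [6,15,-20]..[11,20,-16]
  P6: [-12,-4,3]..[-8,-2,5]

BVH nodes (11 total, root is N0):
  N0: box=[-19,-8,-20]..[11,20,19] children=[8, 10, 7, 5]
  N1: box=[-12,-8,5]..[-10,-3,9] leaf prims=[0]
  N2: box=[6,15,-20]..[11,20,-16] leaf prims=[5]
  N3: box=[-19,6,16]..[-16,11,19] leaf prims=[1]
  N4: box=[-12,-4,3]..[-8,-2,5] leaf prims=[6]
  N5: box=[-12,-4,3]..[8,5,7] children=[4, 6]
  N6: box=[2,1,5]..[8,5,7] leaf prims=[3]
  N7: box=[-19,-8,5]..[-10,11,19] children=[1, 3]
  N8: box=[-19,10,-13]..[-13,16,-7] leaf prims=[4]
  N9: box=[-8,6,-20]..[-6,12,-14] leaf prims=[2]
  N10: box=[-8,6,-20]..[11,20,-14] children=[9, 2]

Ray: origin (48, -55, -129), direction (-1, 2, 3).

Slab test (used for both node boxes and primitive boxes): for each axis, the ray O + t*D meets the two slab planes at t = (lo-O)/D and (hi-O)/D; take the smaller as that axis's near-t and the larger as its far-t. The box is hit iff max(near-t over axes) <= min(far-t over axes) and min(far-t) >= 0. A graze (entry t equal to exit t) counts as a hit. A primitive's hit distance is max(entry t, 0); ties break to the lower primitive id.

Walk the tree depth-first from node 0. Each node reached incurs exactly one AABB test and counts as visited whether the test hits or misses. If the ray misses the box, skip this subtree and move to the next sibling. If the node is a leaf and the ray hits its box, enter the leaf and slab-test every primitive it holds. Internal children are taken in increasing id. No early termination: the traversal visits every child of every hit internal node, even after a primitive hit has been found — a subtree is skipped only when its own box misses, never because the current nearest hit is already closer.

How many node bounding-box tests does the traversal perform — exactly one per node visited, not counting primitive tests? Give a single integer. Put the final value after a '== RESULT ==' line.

Traverse from the root:
N0 x:[37,67] y:[47/2,75/2] z:[109/3,148/3] -> hit [37,75/2], descend [5, 7, 8, 10]
  N5 x:[40,60] y:[51/2,30] z:[44,136/3] -> miss, prune
  N7 x:[58,67] y:[47/2,33] z:[134/3,148/3] -> miss, prune
  N8 x:[61,67] y:[65/2,71/2] z:[116/3,122/3] -> miss, prune
  N10 x:[37,56] y:[61/2,75/2] z:[109/3,115/3] -> hit [37,75/2], descend [2, 9]
    N2 x:[37,42] y:[35,75/2] z:[109/3,113/3] -> hit [37,75/2] leaf, test {P5@t=37}
    N9 x:[54,56] y:[61/2,67/2] z:[109/3,115/3] -> miss, prune

Visited [0, 5, 7, 8, 10, 2, 9]. Tests: 7 box, 1 leaf. Nearest: P5.

== RESULT ==
7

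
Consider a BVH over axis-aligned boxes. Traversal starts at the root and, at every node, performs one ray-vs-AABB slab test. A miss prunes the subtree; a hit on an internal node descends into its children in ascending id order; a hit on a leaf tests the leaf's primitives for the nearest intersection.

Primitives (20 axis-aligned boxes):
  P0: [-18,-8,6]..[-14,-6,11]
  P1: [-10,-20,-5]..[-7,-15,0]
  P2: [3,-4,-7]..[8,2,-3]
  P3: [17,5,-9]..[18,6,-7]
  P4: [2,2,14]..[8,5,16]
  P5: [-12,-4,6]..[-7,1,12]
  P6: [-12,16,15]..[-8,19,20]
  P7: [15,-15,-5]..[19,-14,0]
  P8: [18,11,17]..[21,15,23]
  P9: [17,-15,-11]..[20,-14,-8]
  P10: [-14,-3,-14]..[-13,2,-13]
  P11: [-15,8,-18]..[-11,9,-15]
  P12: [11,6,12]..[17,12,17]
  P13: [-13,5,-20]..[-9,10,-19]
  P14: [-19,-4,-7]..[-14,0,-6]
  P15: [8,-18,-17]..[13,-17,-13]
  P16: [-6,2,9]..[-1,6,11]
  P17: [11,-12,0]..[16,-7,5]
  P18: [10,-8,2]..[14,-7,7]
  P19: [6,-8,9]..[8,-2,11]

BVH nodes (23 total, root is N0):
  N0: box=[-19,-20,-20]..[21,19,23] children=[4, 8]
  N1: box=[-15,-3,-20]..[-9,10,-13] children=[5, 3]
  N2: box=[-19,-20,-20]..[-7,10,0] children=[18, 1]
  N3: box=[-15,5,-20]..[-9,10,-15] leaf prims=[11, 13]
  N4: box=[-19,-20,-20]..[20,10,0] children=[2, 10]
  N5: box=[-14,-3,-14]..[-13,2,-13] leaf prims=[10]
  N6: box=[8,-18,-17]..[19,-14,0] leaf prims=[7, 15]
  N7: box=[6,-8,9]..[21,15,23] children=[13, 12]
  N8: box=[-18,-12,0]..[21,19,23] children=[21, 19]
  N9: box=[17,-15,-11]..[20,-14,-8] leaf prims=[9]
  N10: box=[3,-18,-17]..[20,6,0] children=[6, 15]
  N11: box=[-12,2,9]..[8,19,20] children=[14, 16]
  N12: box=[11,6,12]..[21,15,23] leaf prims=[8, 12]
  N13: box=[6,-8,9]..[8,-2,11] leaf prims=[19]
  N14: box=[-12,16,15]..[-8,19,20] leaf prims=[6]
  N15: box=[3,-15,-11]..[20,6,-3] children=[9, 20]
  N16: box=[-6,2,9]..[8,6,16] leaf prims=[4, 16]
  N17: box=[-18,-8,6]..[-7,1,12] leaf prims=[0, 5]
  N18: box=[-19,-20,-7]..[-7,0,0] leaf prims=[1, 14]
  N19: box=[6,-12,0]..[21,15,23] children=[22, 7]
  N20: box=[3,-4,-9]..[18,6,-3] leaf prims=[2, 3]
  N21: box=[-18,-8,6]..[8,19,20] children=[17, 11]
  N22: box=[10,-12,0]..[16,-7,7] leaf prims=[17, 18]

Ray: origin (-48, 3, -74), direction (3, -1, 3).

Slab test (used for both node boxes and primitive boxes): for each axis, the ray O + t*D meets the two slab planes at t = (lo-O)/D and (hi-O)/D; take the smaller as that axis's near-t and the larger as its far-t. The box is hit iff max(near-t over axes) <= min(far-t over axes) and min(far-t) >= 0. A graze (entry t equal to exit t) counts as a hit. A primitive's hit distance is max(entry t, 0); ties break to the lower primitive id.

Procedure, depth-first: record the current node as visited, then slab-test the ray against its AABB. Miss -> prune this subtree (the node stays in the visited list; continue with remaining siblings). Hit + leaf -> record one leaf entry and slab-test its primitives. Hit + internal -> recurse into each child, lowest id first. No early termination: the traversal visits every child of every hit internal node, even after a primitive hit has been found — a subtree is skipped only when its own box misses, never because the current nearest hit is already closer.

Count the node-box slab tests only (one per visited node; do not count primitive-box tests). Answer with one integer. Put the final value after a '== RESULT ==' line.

Walk:
N0 x:[29/3,23] y:[-16,23] z:[18,97/3] -> hit [18,23], descend [4, 8]
  N4 x:[29/3,68/3] y:[-7,23] z:[18,74/3] -> hit [18,68/3], descend [2, 10]
    N2 x:[29/3,41/3] y:[-7,23] z:[18,74/3] -> miss, prune
    N10 x:[17,68/3] y:[-3,21] z:[19,74/3] -> hit [19,21], descend [6, 15]
      N6 x:[56/3,67/3] y:[17,21] z:[19,74/3] -> hit [19,21] leaf, test {P7(miss), P15@t=20}
      N15 x:[17,68/3] y:[-3,18] z:[21,71/3] -> miss, prune
  N8 x:[10,23] y:[-16,15] z:[74/3,97/3] -> miss, prune

Summary -> nodes [0, 4, 2, 10, 6, 15, 8]; box-tests=7; leaf-entries=1; first=P15

== RESULT ==
7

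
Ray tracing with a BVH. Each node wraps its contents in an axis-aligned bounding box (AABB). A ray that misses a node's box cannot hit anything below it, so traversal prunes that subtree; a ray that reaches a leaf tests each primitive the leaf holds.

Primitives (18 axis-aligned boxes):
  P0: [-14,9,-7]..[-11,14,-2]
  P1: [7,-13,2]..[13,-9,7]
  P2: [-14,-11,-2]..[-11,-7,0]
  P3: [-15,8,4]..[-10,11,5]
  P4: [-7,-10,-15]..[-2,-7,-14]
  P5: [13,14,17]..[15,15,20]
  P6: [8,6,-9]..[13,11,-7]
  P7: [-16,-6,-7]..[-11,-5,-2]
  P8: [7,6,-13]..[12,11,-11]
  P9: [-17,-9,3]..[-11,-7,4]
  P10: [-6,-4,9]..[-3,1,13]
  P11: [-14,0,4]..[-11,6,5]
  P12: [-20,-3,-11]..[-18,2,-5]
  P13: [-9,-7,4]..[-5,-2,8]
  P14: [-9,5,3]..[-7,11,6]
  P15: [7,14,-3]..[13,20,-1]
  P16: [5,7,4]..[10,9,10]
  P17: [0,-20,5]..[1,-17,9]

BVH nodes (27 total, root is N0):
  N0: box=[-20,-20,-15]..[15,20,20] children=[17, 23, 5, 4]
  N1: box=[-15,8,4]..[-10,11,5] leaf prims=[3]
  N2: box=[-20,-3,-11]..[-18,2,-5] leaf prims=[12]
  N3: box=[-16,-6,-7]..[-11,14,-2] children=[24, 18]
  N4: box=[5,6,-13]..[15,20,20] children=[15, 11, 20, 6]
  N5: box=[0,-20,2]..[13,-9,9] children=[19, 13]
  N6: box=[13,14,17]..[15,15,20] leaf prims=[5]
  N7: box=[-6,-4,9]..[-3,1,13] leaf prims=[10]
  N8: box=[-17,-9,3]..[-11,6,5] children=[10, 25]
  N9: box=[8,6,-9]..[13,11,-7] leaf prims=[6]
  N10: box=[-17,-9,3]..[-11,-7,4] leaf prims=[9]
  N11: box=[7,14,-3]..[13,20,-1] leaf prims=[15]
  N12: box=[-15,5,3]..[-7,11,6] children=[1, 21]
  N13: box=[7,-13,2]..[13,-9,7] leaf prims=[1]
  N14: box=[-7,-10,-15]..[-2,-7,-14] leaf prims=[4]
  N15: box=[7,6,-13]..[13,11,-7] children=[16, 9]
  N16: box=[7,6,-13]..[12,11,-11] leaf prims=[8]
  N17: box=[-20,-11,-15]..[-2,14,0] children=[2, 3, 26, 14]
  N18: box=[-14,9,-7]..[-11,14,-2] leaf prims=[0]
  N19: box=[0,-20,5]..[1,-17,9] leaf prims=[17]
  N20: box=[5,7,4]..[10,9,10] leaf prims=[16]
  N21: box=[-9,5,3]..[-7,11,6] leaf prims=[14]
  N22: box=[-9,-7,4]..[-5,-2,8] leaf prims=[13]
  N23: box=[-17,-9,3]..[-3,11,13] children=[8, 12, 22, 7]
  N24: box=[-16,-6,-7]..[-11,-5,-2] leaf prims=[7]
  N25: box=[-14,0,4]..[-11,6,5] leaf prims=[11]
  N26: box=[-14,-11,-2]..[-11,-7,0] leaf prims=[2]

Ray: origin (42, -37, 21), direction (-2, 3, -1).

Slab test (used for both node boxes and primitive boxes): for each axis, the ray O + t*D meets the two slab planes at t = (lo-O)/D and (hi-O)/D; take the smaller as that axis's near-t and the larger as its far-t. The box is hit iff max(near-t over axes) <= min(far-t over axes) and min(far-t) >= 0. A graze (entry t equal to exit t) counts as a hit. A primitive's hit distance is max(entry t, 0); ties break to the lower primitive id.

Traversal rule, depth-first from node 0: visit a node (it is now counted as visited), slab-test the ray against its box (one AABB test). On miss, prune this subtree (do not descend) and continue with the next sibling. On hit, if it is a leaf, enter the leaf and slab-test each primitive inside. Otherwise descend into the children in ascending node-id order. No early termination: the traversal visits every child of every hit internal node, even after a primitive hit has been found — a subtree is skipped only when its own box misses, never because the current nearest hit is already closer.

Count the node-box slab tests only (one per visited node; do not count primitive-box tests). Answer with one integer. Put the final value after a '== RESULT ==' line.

Traverse from the root:
N0 x:[27/2,31] y:[17/3,19] z:[1,36] -> hit [27/2,19], descend [4, 5, 17, 23]
  N4 x:[27/2,37/2] y:[43/3,19] z:[1,34] -> hit [43/3,37/2], descend [6, 11, 15, 20]
    N6 x:[27/2,29/2] y:[17,52/3] z:[1,4] -> miss, prune
    N11 x:[29/2,35/2] y:[17,19] z:[22,24] -> miss, prune
    N15 x:[29/2,35/2] y:[43/3,16] z:[28,34] -> miss, prune
    N20 x:[16,37/2] y:[44/3,46/3] z:[11,17] -> miss, prune
  N5 x:[29/2,21] y:[17/3,28/3] z:[12,19] -> miss, prune
  N17 x:[22,31] y:[26/3,17] z:[21,36] -> miss, prune
  N23 x:[45/2,59/2] y:[28/3,16] z:[8,18] -> miss, prune

Visited [0, 4, 6, 11, 15, 20, 5, 17, 23]. Tests: 9 box, 0 leaf. Nearest: miss.

== RESULT ==
9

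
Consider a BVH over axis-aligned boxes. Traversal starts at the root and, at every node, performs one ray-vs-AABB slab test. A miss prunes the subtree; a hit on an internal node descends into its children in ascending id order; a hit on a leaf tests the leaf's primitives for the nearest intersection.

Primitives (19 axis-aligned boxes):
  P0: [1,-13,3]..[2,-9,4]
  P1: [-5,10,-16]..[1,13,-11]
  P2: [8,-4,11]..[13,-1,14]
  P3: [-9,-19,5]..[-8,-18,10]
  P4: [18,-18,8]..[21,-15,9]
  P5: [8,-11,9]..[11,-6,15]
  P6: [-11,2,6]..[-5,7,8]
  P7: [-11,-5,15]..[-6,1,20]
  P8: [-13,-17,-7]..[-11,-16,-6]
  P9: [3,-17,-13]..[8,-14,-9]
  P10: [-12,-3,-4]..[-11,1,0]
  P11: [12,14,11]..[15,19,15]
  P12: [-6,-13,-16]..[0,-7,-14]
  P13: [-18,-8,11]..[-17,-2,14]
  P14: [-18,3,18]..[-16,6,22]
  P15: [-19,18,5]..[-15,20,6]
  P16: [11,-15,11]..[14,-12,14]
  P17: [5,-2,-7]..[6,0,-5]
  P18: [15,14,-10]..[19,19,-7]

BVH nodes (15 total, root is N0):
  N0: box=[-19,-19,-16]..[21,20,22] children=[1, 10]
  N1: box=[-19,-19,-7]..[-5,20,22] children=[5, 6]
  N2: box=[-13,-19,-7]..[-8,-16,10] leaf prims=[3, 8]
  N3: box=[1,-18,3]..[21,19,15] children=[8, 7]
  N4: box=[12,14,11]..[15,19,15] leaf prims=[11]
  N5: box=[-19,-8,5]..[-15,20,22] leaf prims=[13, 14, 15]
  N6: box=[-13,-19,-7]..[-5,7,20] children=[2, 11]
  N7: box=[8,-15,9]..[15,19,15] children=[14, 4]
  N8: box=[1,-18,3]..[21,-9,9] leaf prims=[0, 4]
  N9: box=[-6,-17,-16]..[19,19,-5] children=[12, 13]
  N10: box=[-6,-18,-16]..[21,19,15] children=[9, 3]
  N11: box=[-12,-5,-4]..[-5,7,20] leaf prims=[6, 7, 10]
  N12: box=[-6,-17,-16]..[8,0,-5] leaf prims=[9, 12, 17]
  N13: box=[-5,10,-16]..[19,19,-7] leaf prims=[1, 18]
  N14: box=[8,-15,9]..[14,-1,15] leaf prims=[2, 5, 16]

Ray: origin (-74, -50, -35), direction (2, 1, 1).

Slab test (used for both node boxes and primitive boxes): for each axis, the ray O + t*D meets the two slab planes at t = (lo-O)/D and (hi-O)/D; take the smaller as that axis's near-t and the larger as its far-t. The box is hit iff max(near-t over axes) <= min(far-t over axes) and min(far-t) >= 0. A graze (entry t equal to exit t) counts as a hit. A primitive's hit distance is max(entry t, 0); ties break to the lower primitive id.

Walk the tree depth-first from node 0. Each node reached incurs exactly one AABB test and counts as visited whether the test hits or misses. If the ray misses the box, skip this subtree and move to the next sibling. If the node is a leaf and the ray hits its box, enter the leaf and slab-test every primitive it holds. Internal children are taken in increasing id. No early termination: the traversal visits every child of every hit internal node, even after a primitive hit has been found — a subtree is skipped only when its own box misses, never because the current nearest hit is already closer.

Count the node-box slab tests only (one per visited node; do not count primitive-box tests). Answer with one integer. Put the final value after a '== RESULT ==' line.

Walk:
N0 x:[55/2,95/2] y:[31,70] z:[19,57] -> hit [31,95/2], descend [1, 10]
  N1 x:[55/2,69/2] y:[31,70] z:[28,57] -> hit [31,69/2], descend [5, 6]
    N5 x:[55/2,59/2] y:[42,70] z:[40,57] -> miss, prune
    N6 x:[61/2,69/2] y:[31,57] z:[28,55] -> hit [31,69/2], descend [2, 11]
      N2 x:[61/2,33] y:[31,34] z:[28,45] -> hit [31,33] leaf, test {P3(miss), P8(miss)}
      N11 x:[31,69/2] y:[45,57] z:[31,55] -> miss, prune
  N10 x:[34,95/2] y:[32,69] z:[19,50] -> hit [34,95/2], descend [3, 9]
    N3 x:[75/2,95/2] y:[32,69] z:[38,50] -> hit [38,95/2], descend [7, 8]
      N7 x:[41,89/2] y:[35,69] z:[44,50] -> hit [44,89/2], descend [4, 14]
        N4 x:[43,89/2] y:[64,69] z:[46,50] -> miss, prune
        N14 x:[41,44] y:[35,49] z:[44,50] -> hit [44,44] leaf, test {P2(miss), P5(miss), P16(miss)}
      N8 x:[75/2,95/2] y:[32,41] z:[38,44] -> hit [38,41] leaf, test {P0@t=38, P4(miss)}
    N9 x:[34,93/2] y:[33,69] z:[19,30] -> miss, prune

order=[0, 1, 5, 6, 2, 11, 10, 3, 7, 4, 14, 8, 9]  |boxes|=13  |leaves|=3  hit=P0

== RESULT ==
13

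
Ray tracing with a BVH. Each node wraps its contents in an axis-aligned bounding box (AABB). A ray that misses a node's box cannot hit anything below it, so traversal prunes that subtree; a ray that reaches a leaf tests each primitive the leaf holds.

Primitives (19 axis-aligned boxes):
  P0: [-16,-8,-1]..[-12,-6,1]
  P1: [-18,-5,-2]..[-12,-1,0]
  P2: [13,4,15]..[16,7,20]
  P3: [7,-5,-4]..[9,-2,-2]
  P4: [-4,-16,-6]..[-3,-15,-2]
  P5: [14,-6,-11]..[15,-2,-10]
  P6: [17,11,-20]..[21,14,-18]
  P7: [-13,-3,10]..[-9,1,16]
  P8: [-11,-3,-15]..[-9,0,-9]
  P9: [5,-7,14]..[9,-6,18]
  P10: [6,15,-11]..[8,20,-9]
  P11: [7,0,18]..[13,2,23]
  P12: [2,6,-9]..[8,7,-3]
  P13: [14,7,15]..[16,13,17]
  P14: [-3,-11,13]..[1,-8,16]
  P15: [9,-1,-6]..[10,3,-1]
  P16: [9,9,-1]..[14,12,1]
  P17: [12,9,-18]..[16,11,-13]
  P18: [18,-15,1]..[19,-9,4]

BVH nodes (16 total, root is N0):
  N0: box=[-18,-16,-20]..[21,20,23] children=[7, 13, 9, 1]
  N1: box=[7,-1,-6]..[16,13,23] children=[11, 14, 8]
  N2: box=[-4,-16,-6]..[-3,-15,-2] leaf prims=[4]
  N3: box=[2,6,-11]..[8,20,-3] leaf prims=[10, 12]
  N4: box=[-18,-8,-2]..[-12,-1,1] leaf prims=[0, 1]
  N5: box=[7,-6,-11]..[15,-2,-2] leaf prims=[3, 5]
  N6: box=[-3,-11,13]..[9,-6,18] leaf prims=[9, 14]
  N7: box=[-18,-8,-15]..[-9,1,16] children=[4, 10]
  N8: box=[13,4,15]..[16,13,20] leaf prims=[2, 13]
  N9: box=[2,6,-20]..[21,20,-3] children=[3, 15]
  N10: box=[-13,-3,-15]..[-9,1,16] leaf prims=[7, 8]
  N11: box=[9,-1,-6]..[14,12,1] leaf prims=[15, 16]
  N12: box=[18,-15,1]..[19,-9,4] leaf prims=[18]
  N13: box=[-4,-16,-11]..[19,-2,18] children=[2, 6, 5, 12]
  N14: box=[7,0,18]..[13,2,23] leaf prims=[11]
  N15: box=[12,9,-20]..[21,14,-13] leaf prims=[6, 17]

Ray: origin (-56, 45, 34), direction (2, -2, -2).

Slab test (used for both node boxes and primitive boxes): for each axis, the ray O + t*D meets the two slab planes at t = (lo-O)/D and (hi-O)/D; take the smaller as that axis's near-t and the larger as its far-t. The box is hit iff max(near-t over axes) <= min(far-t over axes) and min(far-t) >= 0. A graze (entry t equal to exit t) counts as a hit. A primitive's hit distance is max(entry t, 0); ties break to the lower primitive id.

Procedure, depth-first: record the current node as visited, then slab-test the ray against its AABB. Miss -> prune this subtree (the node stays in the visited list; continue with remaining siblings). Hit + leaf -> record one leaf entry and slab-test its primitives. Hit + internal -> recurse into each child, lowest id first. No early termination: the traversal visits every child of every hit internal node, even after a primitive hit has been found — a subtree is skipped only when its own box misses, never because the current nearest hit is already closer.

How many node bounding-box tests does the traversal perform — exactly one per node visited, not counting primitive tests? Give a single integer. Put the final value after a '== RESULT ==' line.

Trace the traversal:
N0 x:[19,77/2] y:[25/2,61/2] z:[11/2,27] -> hit [19,27], descend [1, 7, 9, 13]
  N1 x:[63/2,36] y:[16,23] z:[11/2,20] -> miss, prune
  N7 x:[19,47/2] y:[22,53/2] z:[9,49/2] -> hit [22,47/2], descend [4, 10]
    N4 x:[19,22] y:[23,53/2] z:[33/2,18] -> miss, prune
    N10 x:[43/2,47/2] y:[22,24] z:[9,49/2] -> hit [22,47/2] leaf, test {P7(miss), P8@t=45/2}
  N9 x:[29,77/2] y:[25/2,39/2] z:[37/2,27] -> miss, prune
  N13 x:[26,75/2] y:[47/2,61/2] z:[8,45/2] -> miss, prune

order=[0, 1, 7, 4, 10, 9, 13]  |boxes|=7  |leaves|=1  hit=P8

== RESULT ==
7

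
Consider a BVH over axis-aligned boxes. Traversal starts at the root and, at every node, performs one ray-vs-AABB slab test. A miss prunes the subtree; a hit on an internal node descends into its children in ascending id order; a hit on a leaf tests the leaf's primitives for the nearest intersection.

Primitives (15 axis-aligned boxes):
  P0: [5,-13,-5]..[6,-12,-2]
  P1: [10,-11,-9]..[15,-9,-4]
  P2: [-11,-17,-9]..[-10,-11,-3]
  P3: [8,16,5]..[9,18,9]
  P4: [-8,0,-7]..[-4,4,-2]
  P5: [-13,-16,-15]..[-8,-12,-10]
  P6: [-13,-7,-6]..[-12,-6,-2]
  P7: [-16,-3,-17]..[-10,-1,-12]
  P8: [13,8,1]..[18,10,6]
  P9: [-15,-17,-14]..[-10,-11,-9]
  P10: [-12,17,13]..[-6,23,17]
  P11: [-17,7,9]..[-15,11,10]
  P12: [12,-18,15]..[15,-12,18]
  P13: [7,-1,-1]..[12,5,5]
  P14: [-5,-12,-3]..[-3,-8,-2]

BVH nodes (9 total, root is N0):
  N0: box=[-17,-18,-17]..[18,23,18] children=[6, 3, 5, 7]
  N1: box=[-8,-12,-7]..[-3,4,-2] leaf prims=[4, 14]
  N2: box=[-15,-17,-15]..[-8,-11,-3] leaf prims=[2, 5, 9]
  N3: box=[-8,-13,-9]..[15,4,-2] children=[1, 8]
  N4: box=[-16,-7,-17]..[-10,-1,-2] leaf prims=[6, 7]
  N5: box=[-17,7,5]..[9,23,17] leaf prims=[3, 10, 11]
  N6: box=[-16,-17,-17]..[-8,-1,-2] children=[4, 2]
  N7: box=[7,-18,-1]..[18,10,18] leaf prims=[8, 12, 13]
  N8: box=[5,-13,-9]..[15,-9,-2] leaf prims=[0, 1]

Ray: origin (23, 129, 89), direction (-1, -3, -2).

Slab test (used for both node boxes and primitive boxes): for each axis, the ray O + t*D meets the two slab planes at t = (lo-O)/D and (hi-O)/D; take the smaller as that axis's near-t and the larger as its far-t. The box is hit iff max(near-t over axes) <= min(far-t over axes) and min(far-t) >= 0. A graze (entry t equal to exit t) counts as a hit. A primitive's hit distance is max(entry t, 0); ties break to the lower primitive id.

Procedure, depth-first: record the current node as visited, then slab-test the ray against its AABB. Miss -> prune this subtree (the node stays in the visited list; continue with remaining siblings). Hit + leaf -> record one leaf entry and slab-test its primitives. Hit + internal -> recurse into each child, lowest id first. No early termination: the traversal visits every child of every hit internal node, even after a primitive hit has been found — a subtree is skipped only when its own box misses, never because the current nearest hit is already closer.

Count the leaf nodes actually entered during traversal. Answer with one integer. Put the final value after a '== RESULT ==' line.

Trace the traversal:
N0 x:[5,40] y:[106/3,49] z:[71/2,53] -> hit [71/2,40], descend [3, 5, 6, 7]
  N3 x:[8,31] y:[125/3,142/3] z:[91/2,49] -> miss, prune
  N5 x:[14,40] y:[106/3,122/3] z:[36,42] -> hit [36,40] leaf, test {P3(miss), P10(miss), P11@t=79/2}
  N6 x:[31,39] y:[130/3,146/3] z:[91/2,53] -> miss, prune
  N7 x:[5,16] y:[119/3,49] z:[71/2,45] -> miss, prune

Visited [0, 3, 5, 6, 7]. Tests: 5 box, 1 leaf. Nearest: P11.

== RESULT ==
1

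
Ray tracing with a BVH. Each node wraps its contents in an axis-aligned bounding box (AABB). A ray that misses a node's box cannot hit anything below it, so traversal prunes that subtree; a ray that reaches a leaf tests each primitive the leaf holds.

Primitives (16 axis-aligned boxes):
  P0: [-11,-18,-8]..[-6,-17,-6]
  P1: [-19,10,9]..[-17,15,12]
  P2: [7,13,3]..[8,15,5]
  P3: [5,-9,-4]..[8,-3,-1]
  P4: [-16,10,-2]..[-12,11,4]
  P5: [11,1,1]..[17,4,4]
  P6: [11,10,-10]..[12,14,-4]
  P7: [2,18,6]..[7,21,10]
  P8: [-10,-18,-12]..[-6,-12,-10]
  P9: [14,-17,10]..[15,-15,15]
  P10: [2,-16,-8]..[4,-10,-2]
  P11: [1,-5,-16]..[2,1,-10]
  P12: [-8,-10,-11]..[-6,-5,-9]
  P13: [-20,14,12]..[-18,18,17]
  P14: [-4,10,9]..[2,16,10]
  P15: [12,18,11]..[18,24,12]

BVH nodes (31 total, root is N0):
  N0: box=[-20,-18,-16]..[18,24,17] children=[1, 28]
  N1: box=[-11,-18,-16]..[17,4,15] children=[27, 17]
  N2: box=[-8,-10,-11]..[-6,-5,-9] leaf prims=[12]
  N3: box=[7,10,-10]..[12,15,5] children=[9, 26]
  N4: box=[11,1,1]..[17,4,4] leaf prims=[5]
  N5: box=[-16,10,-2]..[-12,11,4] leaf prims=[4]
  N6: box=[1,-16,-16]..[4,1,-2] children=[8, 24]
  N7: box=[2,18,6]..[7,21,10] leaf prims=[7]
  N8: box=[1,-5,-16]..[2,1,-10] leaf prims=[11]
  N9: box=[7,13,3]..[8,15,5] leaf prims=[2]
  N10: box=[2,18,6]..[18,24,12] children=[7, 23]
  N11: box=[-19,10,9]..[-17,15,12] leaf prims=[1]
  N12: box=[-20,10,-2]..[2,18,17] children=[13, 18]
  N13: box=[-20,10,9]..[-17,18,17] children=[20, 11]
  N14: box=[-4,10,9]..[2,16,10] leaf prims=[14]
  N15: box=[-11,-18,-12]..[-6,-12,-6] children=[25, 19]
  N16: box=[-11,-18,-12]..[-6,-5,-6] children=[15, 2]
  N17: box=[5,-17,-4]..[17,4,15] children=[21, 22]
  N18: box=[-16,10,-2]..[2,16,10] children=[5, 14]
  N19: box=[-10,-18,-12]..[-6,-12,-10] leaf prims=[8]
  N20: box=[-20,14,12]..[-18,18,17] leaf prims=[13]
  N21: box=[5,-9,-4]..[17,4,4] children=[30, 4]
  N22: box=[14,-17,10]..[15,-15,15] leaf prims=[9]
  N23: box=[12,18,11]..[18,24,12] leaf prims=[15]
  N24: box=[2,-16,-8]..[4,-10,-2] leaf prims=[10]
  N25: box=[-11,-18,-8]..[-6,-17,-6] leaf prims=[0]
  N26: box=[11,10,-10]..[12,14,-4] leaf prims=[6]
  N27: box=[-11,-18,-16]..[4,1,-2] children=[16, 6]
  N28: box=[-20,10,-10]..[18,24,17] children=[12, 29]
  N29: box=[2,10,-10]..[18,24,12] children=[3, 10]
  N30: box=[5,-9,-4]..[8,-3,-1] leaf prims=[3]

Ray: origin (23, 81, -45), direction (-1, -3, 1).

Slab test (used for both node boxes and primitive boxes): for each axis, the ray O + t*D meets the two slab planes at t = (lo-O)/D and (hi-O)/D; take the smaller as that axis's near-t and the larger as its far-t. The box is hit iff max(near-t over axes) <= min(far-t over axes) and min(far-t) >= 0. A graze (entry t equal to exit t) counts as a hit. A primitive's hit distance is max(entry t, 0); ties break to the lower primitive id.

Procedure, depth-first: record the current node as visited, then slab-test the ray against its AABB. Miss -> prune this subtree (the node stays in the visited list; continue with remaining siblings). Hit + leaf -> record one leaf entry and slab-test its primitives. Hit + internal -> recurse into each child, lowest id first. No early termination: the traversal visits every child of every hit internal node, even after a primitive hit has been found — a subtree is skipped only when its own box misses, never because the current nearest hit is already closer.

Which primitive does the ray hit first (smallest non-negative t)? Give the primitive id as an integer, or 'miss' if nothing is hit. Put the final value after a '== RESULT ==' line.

Trace the traversal:
N0 x:[5,43] y:[19,33] z:[29,62] -> hit [29,33], descend [1, 28]
  N1 x:[6,34] y:[77/3,33] z:[29,60] -> hit [29,33], descend [17, 27]
    N17 x:[6,18] y:[77/3,98/3] z:[41,60] -> miss, prune
    N27 x:[19,34] y:[80/3,33] z:[29,43] -> hit [29,33], descend [6, 16]
      N6 x:[19,22] y:[80/3,97/3] z:[29,43] -> miss, prune
      N16 x:[29,34] y:[86/3,33] z:[33,39] -> hit [33,33], descend [2, 15]
        N2 x:[29,31] y:[86/3,91/3] z:[34,36] -> miss, prune
        N15 x:[29,34] y:[31,33] z:[33,39] -> hit [33,33], descend [19, 25]
          N19 x:[29,33] y:[31,33] z:[33,35] -> hit [33,33] leaf, test {P8@t=33}
          N25 x:[29,34] y:[98/3,33] z:[37,39] -> miss, prune
  N28 x:[5,43] y:[19,71/3] z:[35,62] -> miss, prune

11 AABB tests over nodes [0, 1, 17, 27, 6, 16, 2, 15, 19, 25, 28]; 1 leaf entered; closest P8.

== RESULT ==
8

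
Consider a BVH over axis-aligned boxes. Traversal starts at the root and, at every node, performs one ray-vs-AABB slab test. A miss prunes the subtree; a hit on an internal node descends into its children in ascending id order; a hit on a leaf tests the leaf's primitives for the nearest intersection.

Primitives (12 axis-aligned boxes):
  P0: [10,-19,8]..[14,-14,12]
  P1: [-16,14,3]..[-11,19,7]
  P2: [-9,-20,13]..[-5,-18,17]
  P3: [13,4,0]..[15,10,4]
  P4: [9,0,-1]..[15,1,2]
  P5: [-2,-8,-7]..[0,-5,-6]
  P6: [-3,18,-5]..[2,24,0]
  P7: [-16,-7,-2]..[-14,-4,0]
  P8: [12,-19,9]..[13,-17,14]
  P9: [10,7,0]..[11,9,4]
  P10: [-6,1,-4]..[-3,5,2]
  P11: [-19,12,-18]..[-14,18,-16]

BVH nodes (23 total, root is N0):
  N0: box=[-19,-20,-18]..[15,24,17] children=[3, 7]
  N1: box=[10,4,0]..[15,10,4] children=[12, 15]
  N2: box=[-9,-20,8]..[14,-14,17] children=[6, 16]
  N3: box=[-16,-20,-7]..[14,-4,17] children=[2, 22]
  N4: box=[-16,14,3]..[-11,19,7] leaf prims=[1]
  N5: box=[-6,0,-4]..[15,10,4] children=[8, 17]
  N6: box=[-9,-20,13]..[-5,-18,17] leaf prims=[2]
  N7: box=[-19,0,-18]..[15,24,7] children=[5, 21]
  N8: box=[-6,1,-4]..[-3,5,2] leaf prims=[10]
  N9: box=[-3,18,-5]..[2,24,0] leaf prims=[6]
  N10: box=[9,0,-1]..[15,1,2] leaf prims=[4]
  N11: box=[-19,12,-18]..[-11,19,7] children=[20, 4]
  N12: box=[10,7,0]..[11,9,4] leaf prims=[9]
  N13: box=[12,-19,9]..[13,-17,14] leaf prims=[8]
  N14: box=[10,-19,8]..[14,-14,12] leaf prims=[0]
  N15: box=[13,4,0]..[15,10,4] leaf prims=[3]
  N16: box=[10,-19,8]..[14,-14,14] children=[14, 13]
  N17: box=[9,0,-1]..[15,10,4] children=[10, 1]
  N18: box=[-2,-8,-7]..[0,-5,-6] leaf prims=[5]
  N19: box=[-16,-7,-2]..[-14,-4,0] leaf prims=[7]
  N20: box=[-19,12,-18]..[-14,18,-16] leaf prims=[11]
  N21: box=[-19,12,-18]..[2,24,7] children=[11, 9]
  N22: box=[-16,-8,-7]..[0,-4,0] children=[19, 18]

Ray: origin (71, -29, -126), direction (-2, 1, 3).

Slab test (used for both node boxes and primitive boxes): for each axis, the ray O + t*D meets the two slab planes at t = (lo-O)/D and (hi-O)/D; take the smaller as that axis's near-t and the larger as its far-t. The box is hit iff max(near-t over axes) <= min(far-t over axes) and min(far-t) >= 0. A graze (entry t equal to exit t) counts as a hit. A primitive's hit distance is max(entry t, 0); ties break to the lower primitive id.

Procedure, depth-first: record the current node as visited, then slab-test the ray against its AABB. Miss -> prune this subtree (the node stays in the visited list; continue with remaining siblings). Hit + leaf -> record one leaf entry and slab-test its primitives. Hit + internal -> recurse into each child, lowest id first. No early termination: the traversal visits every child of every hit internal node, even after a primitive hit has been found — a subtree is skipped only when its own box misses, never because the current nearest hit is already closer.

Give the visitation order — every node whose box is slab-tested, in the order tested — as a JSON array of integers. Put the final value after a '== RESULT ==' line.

Traverse from the root:
N0 x:[28,45] y:[9,53] z:[36,143/3] -> hit [36,45], descend [3, 7]
  N3 x:[57/2,87/2] y:[9,25] z:[119/3,143/3] -> miss, prune
  N7 x:[28,45] y:[29,53] z:[36,133/3] -> hit [36,133/3], descend [5, 21]
    N5 x:[28,77/2] y:[29,39] z:[122/3,130/3] -> miss, prune
    N21 x:[69/2,45] y:[41,53] z:[36,133/3] -> hit [41,133/3], descend [9, 11]
      N9 x:[69/2,37] y:[47,53] z:[121/3,42] -> miss, prune
      N11 x:[41,45] y:[41,48] z:[36,133/3] -> hit [41,133/3], descend [4, 20]
        N4 x:[41,87/2] y:[43,48] z:[43,133/3] -> hit [43,87/2] leaf, test {P1@t=43}
        N20 x:[85/2,45] y:[41,47] z:[36,110/3] -> miss, prune

9 AABB tests over nodes [0, 3, 7, 5, 21, 9, 11, 4, 20]; 1 leaf entered; closest P1.

== RESULT ==
[0, 3, 7, 5, 21, 9, 11, 4, 20]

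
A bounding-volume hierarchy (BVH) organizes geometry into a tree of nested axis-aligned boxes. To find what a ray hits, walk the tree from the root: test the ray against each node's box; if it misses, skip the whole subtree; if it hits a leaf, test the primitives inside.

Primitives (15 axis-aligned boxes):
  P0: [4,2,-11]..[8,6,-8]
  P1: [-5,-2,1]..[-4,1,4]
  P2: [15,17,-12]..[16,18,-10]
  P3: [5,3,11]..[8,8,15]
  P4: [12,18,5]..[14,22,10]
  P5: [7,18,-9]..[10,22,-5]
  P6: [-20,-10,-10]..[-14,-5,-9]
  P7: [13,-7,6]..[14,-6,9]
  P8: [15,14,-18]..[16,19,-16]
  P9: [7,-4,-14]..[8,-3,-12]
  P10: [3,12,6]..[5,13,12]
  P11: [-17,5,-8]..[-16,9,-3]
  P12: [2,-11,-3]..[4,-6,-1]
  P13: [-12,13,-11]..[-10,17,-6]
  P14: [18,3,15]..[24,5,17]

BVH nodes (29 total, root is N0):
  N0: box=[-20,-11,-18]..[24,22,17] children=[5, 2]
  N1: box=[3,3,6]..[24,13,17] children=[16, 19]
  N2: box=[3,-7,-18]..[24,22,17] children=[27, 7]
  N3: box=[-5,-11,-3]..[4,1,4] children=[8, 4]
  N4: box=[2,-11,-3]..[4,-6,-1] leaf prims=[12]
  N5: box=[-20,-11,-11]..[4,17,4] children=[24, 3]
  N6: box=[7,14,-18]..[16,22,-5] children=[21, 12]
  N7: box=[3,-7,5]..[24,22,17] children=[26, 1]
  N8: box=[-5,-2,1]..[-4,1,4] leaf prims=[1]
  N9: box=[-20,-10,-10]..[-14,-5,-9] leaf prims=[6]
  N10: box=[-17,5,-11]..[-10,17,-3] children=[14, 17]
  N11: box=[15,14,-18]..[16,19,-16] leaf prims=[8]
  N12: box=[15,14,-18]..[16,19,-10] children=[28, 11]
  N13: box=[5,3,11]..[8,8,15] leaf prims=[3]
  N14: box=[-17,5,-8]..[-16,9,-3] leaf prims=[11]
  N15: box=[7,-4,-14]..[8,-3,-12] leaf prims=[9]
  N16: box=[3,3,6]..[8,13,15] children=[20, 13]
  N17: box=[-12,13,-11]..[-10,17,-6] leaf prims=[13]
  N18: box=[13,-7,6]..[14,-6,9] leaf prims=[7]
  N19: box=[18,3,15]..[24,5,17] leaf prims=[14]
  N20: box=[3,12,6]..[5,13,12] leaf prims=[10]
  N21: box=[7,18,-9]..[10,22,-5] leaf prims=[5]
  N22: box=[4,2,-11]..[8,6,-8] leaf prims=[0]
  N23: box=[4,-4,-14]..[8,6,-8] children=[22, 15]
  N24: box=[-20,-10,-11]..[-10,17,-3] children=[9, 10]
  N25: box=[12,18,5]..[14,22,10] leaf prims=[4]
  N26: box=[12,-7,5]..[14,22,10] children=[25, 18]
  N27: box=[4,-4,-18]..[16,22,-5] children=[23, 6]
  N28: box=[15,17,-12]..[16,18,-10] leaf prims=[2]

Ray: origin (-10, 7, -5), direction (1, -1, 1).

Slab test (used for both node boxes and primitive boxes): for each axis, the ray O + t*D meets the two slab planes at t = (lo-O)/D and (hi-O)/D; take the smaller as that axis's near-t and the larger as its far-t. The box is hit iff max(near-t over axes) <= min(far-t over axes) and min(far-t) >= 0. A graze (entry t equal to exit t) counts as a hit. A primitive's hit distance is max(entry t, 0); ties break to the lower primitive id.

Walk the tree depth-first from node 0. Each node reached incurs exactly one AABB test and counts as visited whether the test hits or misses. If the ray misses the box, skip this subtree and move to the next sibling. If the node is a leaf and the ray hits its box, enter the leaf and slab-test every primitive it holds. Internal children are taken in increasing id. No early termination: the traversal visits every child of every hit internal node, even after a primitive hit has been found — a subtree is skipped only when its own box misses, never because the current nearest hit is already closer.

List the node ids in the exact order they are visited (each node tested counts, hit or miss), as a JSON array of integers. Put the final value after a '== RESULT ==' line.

Trace the traversal:
N0 x:[-10,34] y:[-15,18] z:[-13,22] -> hit [-10,18], descend [2, 5]
  N2 x:[13,34] y:[-15,14] z:[-13,22] -> hit [13,14], descend [7, 27]
    N7 x:[13,34] y:[-15,14] z:[10,22] -> hit [13,14], descend [1, 26]
      N1 x:[13,34] y:[-6,4] z:[11,22] -> miss, prune
      N26 x:[22,24] y:[-15,14] z:[10,15] -> miss, prune
    N27 x:[14,26] y:[-15,11] z:[-13,0] -> miss, prune
  N5 x:[-10,14] y:[-10,18] z:[-6,9] -> hit [-6,9], descend [3, 24]
    N3 x:[5,14] y:[6,18] z:[2,9] -> hit [6,9], descend [4, 8]
      N4 x:[12,14] y:[13,18] z:[2,4] -> miss, prune
      N8 x:[5,6] y:[6,9] z:[6,9] -> hit [6,6] leaf, test {P1@t=6}
    N24 x:[-10,0] y:[-10,17] z:[-6,2] -> hit [-6,0], descend [9, 10]
      N9 x:[-10,-4] y:[12,17] z:[-5,-4] -> miss, prune
      N10 x:[-7,0] y:[-10,2] z:[-6,2] -> hit [-6,0], descend [14, 17]
        N14 x:[-7,-6] y:[-2,2] z:[-3,2] -> miss, prune
        N17 x:[-2,0] y:[-10,-6] z:[-6,-1] -> miss, prune

15 AABB tests over nodes [0, 2, 7, 1, 26, 27, 5, 3, 4, 8, 24, 9, 10, 14, 17]; 1 leaf entered; closest P1.

== RESULT ==
[0, 2, 7, 1, 26, 27, 5, 3, 4, 8, 24, 9, 10, 14, 17]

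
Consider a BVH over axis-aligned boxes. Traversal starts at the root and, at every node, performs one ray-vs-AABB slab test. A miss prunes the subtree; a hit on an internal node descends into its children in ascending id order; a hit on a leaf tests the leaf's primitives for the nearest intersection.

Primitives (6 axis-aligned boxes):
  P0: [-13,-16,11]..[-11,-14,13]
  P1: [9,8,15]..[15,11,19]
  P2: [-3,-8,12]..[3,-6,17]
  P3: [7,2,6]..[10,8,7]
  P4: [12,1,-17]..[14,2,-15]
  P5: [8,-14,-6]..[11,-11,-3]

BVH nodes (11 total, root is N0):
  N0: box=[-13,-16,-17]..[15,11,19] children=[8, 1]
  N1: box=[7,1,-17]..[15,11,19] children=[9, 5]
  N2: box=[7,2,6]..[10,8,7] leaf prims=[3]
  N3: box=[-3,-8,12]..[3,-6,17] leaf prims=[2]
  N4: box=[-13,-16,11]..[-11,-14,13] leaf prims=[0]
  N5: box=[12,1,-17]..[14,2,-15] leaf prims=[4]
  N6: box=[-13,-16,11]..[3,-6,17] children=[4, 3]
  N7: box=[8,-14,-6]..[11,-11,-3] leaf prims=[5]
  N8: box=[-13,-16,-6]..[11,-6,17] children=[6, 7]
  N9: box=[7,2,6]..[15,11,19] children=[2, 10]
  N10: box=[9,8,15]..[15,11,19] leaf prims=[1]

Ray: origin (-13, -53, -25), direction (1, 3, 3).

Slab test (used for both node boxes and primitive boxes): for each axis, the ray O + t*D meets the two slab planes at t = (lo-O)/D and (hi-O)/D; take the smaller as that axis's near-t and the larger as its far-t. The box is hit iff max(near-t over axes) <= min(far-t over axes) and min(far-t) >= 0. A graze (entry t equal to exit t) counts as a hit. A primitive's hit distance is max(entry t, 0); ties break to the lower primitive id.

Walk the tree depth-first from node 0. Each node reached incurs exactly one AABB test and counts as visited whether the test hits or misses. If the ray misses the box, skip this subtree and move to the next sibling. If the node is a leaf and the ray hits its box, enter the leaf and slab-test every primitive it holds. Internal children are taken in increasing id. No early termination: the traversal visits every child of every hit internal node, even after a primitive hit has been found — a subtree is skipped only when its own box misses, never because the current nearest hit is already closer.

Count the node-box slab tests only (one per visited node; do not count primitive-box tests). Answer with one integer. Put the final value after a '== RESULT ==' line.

Traverse from the root:
N0 x:[0,28] y:[37/3,64/3] z:[8/3,44/3] -> hit [37/3,44/3], descend [1, 8]
  N1 x:[20,28] y:[18,64/3] z:[8/3,44/3] -> miss, prune
  N8 x:[0,24] y:[37/3,47/3] z:[19/3,14] -> hit [37/3,14], descend [6, 7]
    N6 x:[0,16] y:[37/3,47/3] z:[12,14] -> hit [37/3,14], descend [3, 4]
      N3 x:[10,16] y:[15,47/3] z:[37/3,14] -> miss, prune
      N4 x:[0,2] y:[37/3,13] z:[12,38/3] -> miss, prune
    N7 x:[21,24] y:[13,14] z:[19/3,22/3] -> miss, prune

Visited [0, 1, 8, 6, 3, 4, 7]. Tests: 7 box, 0 leaf. Nearest: miss.

== RESULT ==
7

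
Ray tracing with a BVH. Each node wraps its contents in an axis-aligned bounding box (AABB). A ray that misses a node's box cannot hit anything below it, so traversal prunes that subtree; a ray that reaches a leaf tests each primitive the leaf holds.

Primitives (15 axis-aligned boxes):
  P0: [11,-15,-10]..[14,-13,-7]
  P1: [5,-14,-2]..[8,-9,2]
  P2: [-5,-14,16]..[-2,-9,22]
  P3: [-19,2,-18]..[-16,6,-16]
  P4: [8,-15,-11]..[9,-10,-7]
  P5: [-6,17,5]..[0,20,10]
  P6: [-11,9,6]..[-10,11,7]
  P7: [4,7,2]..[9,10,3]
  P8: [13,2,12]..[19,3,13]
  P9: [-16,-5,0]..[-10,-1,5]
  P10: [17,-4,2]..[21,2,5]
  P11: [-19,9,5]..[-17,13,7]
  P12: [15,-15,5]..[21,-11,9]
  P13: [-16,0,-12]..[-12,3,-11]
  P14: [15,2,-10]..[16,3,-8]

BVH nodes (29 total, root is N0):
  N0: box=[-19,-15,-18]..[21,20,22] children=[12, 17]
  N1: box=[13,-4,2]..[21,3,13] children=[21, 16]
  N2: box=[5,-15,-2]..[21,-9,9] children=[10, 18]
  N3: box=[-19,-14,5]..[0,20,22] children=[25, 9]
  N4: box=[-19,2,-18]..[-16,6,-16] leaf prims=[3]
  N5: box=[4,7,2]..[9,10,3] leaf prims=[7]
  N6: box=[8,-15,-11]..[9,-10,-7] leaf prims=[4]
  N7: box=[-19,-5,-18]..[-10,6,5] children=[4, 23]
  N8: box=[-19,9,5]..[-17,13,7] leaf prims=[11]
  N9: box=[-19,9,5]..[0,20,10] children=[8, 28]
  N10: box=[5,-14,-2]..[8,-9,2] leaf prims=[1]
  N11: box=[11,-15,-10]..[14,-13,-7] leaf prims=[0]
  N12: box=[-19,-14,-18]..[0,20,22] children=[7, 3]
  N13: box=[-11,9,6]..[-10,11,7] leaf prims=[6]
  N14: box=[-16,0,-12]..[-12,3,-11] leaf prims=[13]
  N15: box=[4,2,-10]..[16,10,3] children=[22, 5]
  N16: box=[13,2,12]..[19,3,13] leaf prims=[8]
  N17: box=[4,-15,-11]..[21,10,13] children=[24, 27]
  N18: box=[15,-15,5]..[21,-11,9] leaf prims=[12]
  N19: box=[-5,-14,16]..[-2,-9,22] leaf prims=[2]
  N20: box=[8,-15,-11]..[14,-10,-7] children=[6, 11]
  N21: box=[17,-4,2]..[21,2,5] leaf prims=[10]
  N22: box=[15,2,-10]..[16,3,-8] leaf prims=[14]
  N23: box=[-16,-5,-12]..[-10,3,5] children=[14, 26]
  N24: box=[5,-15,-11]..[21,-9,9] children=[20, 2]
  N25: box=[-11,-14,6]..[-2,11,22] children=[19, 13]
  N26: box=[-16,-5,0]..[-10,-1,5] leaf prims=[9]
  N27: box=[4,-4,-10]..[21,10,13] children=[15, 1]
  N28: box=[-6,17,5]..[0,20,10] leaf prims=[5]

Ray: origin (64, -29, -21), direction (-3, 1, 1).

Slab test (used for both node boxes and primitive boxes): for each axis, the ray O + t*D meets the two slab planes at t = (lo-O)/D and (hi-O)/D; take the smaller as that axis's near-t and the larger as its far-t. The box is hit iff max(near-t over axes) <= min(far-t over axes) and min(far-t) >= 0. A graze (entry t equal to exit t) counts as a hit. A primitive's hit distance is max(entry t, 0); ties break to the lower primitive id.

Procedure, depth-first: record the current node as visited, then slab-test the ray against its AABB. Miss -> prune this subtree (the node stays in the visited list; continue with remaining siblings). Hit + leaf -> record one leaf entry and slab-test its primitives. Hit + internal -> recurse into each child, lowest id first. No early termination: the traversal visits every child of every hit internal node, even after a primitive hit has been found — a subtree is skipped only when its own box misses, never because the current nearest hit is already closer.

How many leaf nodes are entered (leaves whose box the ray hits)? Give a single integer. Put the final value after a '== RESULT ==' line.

Trace the traversal:
N0 x:[43/3,83/3] y:[14,49] z:[3,43] -> hit [43/3,83/3], descend [12, 17]
  N12 x:[64/3,83/3] y:[15,49] z:[3,43] -> hit [64/3,83/3], descend [3, 7]
    N3 x:[64/3,83/3] y:[15,49] z:[26,43] -> hit [26,83/3], descend [9, 25]
      N9 x:[64/3,83/3] y:[38,49] z:[26,31] -> miss, prune
      N25 x:[22,25] y:[15,40] z:[27,43] -> miss, prune
    N7 x:[74/3,83/3] y:[24,35] z:[3,26] -> hit [74/3,26], descend [4, 23]
      N4 x:[80/3,83/3] y:[31,35] z:[3,5] -> miss, prune
      N23 x:[74/3,80/3] y:[24,32] z:[9,26] -> hit [74/3,26], descend [14, 26]
        N14 x:[76/3,80/3] y:[29,32] z:[9,10] -> miss, prune
        N26 x:[74/3,80/3] y:[24,28] z:[21,26] -> hit [74/3,26] leaf, test {P9@t=74/3}
  N17 x:[43/3,20] y:[14,39] z:[10,34] -> hit [43/3,20], descend [24, 27]
    N24 x:[43/3,59/3] y:[14,20] z:[10,30] -> hit [43/3,59/3], descend [2, 20]
      N2 x:[43/3,59/3] y:[14,20] z:[19,30] -> hit [19,59/3], descend [10, 18]
        N10 x:[56/3,59/3] y:[15,20] z:[19,23] -> hit [19,59/3] leaf, test {P1@t=19}
        N18 x:[43/3,49/3] y:[14,18] z:[26,30] -> miss, prune
      N20 x:[50/3,56/3] y:[14,19] z:[10,14] -> miss, prune
    N27 x:[43/3,20] y:[25,39] z:[11,34] -> miss, prune

17 AABB tests over nodes [0, 12, 3, 9, 25, 7, 4, 23, 14, 26, 17, 24, 2, 10, 18, 20, 27]; 2 leaves entered; closest P1.

== RESULT ==
2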